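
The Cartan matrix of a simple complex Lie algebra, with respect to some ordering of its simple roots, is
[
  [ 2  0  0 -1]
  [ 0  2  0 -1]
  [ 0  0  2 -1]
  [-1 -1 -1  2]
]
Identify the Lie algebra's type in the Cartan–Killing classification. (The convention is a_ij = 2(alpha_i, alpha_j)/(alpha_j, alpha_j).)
The matrix has rank 4 with 2's on the diagonal. Reading the off-diagonal entries as Dynkin edges (a single edge where a_ij = a_ji = -1; a double or triple edge where a_ij * a_ji = 2 or 3), the diagram is a chain of 2 nodes with a fork of two nodes at one end (D_4). One simple-root ordering that puts it in standard form is (alpha_2, alpha_4, alpha_1, alpha_3). So the algebra is type D_4, i.e. so(8).

type D_4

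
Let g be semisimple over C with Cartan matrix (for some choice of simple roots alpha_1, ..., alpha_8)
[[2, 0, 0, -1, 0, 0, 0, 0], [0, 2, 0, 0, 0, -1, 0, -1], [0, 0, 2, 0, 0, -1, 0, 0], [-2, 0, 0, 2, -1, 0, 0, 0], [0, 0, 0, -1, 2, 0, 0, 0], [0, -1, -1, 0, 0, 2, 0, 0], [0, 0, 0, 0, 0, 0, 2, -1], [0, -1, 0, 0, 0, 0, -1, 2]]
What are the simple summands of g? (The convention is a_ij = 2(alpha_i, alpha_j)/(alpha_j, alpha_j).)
A5 ⊕ B3

The diagram associated to this matrix has two connected components: the simple roots {alpha_2, alpha_3, alpha_6, alpha_7, alpha_8} form a chain of 5 nodes with single edges (A_5), and {alpha_1, alpha_4, alpha_5} form a chain of 3 nodes with a double edge at one end; the terminal node there is the unique short simple root (B_3). A semisimple Lie algebra decomposes uniquely as the direct sum of simple ideals, one per connected component of its Dynkin diagram, so g ≅ A_5 ⊕ B_3 (dimension 35 + 21 = 56).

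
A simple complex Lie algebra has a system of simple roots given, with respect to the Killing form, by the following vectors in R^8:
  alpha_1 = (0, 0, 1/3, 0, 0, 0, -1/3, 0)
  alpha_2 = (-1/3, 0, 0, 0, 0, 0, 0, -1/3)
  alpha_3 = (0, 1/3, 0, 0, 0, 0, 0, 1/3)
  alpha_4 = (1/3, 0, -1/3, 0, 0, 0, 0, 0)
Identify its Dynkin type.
A_4

Compute the Cartan integers a_ij = 2(alpha_i, alpha_j)/(alpha_j, alpha_j); the resulting 4x4 Cartan matrix is
[[2, 0, 0, -1], [0, 2, -1, -1], [0, -1, 2, 0], [-1, -1, 0, 2]].
All simple roots have the same length, so the diagram is simply laced. The associated Dynkin diagram is a chain of 4 nodes with single edges (A_4), so the type is A_4 (the algebra sl(5)).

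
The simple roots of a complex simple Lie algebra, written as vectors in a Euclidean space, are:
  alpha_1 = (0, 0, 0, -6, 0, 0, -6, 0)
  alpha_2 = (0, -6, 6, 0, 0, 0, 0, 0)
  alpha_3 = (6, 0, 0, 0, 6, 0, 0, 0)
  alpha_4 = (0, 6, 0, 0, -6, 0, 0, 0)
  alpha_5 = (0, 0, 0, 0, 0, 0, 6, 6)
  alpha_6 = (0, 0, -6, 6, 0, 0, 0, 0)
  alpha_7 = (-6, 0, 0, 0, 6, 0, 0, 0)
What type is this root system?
D_7 (so(14))

Compute the Cartan integers a_ij = 2(alpha_i, alpha_j)/(alpha_j, alpha_j); the resulting 7x7 Cartan matrix is
[[2, 0, 0, 0, -1, -1, 0], [0, 2, 0, -1, 0, -1, 0], [0, 0, 2, -1, 0, 0, 0], [0, -1, -1, 2, 0, 0, -1], [-1, 0, 0, 0, 2, 0, 0], [-1, -1, 0, 0, 0, 2, 0], [0, 0, 0, -1, 0, 0, 2]].
All simple roots have the same length, so the diagram is simply laced. The associated Dynkin diagram is a chain of 5 nodes with a fork of two nodes at one end (D_7), so the type is D_7 (the algebra so(14)).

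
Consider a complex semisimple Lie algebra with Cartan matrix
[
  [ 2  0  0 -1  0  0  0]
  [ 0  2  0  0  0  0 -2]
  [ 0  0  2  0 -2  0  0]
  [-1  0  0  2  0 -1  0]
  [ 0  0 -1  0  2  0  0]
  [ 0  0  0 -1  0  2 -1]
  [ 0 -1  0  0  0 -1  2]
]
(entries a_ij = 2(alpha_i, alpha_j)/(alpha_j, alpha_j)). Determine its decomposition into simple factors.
type B_2 + type C_5

The diagram associated to this matrix has two connected components: the simple roots {alpha_3, alpha_5} form a chain of 2 nodes with a double edge at one end; the terminal node there is the unique short simple root (B_2), and {alpha_1, alpha_2, alpha_4, alpha_6, alpha_7} form a chain of 5 nodes with a double edge at one end; the terminal node there is the unique long simple root (C_5). A semisimple Lie algebra decomposes uniquely as the direct sum of simple ideals, one per connected component of its Dynkin diagram, so g ≅ B_2 ⊕ C_5 (dimension 10 + 55 = 65).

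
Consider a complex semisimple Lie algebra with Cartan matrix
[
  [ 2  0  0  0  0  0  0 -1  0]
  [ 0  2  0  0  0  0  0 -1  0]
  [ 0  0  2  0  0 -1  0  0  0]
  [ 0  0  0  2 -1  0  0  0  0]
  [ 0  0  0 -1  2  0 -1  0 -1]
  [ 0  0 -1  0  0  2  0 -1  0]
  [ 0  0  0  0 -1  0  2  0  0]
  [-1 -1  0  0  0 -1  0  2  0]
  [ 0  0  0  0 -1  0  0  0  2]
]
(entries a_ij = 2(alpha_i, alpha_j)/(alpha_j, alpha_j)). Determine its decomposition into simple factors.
D_4 ⊕ D_5

The diagram associated to this matrix has two connected components: the simple roots {alpha_4, alpha_5, alpha_7, alpha_9} form a chain of 2 nodes with a fork of two nodes at one end (D_4), and {alpha_1, alpha_2, alpha_3, alpha_6, alpha_8} form a chain of 3 nodes with a fork of two nodes at one end (D_5). A semisimple Lie algebra decomposes uniquely as the direct sum of simple ideals, one per connected component of its Dynkin diagram, so g ≅ D_4 ⊕ D_5 (dimension 28 + 45 = 73).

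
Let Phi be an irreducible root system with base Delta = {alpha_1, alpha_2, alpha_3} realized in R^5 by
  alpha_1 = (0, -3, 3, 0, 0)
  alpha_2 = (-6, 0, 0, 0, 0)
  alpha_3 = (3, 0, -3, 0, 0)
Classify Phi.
C_3 (sp(6))

Compute the Cartan integers a_ij = 2(alpha_i, alpha_j)/(alpha_j, alpha_j); the resulting 3x3 Cartan matrix is
[[2, 0, -1], [0, 2, -2], [-1, -1, 2]].
The roots have two lengths (squared-length ratio 2:1); the short ones are alpha_{1,3}. The associated Dynkin diagram is a chain of 3 nodes with a double edge at one end; the terminal node there is the unique long simple root (C_3), so the type is C_3 (the algebra sp(6)).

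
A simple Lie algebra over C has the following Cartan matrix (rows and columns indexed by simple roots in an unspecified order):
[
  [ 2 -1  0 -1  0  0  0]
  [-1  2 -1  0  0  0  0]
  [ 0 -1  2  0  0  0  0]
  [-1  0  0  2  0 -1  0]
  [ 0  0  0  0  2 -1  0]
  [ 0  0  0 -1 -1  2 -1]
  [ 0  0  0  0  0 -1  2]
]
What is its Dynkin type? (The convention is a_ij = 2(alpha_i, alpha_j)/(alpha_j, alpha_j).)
D_7

The matrix has rank 7 with 2's on the diagonal. Reading the off-diagonal entries as Dynkin edges (a single edge where a_ij = a_ji = -1; a double or triple edge where a_ij * a_ji = 2 or 3), the diagram is a chain of 5 nodes with a fork of two nodes at one end (D_7). One simple-root ordering that puts it in standard form is (alpha_3, alpha_2, alpha_1, alpha_4, alpha_6, alpha_7, alpha_5). So the algebra is type D_7, i.e. so(14).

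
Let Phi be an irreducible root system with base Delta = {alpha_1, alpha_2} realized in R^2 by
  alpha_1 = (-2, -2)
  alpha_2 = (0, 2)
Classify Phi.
B2

Compute the Cartan integers a_ij = 2(alpha_i, alpha_j)/(alpha_j, alpha_j); the resulting 2x2 Cartan matrix is
[[2, -2], [-1, 2]].
The roots have two lengths (squared-length ratio 2:1); the short ones are alpha_{2}. The associated Dynkin diagram is a chain of 2 nodes with a double edge at one end; the terminal node there is the unique short simple root (B_2), so the type is B_2 (the algebra so(5)).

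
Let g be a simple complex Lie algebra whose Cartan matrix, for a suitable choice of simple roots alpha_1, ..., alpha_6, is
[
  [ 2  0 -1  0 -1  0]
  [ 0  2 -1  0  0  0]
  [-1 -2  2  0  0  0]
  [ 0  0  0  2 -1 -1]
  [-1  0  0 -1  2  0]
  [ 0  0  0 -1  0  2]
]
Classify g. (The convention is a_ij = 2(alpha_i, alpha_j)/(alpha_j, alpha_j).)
B_6 (so(13))

The matrix has rank 6 with 2's on the diagonal. Reading the off-diagonal entries as Dynkin edges (a single edge where a_ij = a_ji = -1; a double or triple edge where a_ij * a_ji = 2 or 3), the diagram is a chain of 6 nodes with a double edge at one end; the terminal node there is the unique short simple root (B_6). One simple-root ordering that puts it in standard form is (alpha_6, alpha_4, alpha_5, alpha_1, alpha_3, alpha_2). So the algebra is type B_6, i.e. so(13).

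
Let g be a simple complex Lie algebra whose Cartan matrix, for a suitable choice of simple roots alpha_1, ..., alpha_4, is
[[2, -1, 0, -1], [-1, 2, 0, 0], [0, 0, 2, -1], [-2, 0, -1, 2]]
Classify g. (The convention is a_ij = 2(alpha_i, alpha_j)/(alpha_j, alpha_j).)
The matrix has rank 4 with 2's on the diagonal. Reading the off-diagonal entries as Dynkin edges (a single edge where a_ij = a_ji = -1; a double or triple edge where a_ij * a_ji = 2 or 3), the diagram is a chain of 4 nodes with a double edge between the middle two (F_4). One simple-root ordering that puts it in standard form is (alpha_3, alpha_4, alpha_1, alpha_2). So the algebra is type F_4.

F_4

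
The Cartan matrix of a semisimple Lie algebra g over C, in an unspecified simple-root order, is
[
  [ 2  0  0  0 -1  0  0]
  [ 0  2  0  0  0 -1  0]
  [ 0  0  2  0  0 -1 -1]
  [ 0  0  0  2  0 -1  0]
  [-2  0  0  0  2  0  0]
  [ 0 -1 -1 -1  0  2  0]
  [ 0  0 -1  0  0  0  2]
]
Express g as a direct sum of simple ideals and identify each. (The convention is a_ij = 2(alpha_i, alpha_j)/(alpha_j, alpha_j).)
B2 + D5

The diagram associated to this matrix has two connected components: the simple roots {alpha_1, alpha_5} form a chain of 2 nodes with a double edge at one end; the terminal node there is the unique short simple root (B_2), and {alpha_2, alpha_3, alpha_4, alpha_6, alpha_7} form a chain of 3 nodes with a fork of two nodes at one end (D_5). A semisimple Lie algebra decomposes uniquely as the direct sum of simple ideals, one per connected component of its Dynkin diagram, so g ≅ B_2 ⊕ D_5 (dimension 10 + 45 = 55).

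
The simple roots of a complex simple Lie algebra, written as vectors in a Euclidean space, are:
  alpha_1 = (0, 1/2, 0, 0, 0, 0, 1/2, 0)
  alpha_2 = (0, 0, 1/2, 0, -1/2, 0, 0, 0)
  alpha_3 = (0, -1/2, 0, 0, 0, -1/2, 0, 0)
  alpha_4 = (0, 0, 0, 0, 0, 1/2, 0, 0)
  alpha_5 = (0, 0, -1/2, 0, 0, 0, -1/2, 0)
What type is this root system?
type B_5

Compute the Cartan integers a_ij = 2(alpha_i, alpha_j)/(alpha_j, alpha_j); the resulting 5x5 Cartan matrix is
[[2, 0, -1, 0, -1], [0, 2, 0, 0, -1], [-1, 0, 2, -2, 0], [0, 0, -1, 2, 0], [-1, -1, 0, 0, 2]].
The roots have two lengths (squared-length ratio 2:1); the short ones are alpha_{4}. The associated Dynkin diagram is a chain of 5 nodes with a double edge at one end; the terminal node there is the unique short simple root (B_5), so the type is B_5 (the algebra so(11)).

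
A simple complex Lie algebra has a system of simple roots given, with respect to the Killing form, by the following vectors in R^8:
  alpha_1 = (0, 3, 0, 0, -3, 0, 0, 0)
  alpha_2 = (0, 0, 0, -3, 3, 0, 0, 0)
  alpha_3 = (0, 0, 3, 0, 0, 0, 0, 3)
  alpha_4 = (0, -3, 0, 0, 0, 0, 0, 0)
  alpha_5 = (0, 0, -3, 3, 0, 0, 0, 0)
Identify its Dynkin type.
B_5

Compute the Cartan integers a_ij = 2(alpha_i, alpha_j)/(alpha_j, alpha_j); the resulting 5x5 Cartan matrix is
[[2, -1, 0, -2, 0], [-1, 2, 0, 0, -1], [0, 0, 2, 0, -1], [-1, 0, 0, 2, 0], [0, -1, -1, 0, 2]].
The roots have two lengths (squared-length ratio 2:1); the short ones are alpha_{4}. The associated Dynkin diagram is a chain of 5 nodes with a double edge at one end; the terminal node there is the unique short simple root (B_5), so the type is B_5 (the algebra so(11)).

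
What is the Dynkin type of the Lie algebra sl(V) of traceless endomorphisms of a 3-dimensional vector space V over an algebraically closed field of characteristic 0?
This is sl(3), which has dimension 3^2 - 1 = 8 and rank 3 - 1 = 2 (a Cartan subalgebra is the diagonal traceless matrices). In the classification of classical Lie algebras, the special linear algebra sl(n+1) has type A_n; here n = 2, so the Dynkin diagram is a chain of 2 nodes with single edges (A_2). Hence the type is A_2.

type A_2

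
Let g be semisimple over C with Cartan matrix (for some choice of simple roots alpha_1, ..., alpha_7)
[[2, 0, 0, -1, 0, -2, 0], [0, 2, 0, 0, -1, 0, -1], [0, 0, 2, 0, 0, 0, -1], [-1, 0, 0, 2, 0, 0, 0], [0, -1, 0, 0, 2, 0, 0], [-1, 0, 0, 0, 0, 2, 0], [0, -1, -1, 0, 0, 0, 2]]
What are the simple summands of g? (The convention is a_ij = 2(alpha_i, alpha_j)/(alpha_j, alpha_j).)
A_4 (sl(5)) + B_3 (so(7))

The diagram associated to this matrix has two connected components: the simple roots {alpha_2, alpha_3, alpha_5, alpha_7} form a chain of 4 nodes with single edges (A_4), and {alpha_1, alpha_4, alpha_6} form a chain of 3 nodes with a double edge at one end; the terminal node there is the unique short simple root (B_3). A semisimple Lie algebra decomposes uniquely as the direct sum of simple ideals, one per connected component of its Dynkin diagram, so g ≅ A_4 ⊕ B_3 (dimension 24 + 21 = 45).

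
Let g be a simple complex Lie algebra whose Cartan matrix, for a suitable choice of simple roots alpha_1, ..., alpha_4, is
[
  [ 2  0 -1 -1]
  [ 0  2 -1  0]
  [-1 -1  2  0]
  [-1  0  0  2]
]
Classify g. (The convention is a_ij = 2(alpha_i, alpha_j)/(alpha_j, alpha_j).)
A_4

The matrix has rank 4 with 2's on the diagonal. Reading the off-diagonal entries as Dynkin edges (a single edge where a_ij = a_ji = -1; a double or triple edge where a_ij * a_ji = 2 or 3), the diagram is a chain of 4 nodes with single edges (A_4). One simple-root ordering that puts it in standard form is (alpha_4, alpha_1, alpha_3, alpha_2). So the algebra is type A_4, i.e. sl(5).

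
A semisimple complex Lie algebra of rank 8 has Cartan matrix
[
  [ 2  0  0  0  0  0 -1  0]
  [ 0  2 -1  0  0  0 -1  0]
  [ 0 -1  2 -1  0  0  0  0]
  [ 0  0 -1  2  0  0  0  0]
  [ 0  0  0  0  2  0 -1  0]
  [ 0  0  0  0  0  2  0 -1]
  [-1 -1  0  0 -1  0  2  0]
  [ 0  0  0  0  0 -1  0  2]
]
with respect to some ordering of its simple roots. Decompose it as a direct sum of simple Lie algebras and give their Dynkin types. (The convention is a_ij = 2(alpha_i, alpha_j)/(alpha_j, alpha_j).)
The diagram associated to this matrix has two connected components: the simple roots {alpha_6, alpha_8} form a chain of 2 nodes with single edges (A_2), and {alpha_1, alpha_2, alpha_3, alpha_4, alpha_5, alpha_7} form a chain of 4 nodes with a fork of two nodes at one end (D_6). A semisimple Lie algebra decomposes uniquely as the direct sum of simple ideals, one per connected component of its Dynkin diagram, so g ≅ A_2 ⊕ D_6 (dimension 8 + 66 = 74).

A_2 ⊕ D_6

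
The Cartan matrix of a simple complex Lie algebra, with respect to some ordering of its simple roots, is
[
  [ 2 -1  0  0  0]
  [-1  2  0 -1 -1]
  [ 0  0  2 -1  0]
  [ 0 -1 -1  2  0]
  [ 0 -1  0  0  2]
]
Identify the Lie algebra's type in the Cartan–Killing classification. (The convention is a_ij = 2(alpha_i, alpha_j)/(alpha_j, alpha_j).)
D_5

The matrix has rank 5 with 2's on the diagonal. Reading the off-diagonal entries as Dynkin edges (a single edge where a_ij = a_ji = -1; a double or triple edge where a_ij * a_ji = 2 or 3), the diagram is a chain of 3 nodes with a fork of two nodes at one end (D_5). One simple-root ordering that puts it in standard form is (alpha_3, alpha_4, alpha_2, alpha_1, alpha_5). So the algebra is type D_5, i.e. so(10).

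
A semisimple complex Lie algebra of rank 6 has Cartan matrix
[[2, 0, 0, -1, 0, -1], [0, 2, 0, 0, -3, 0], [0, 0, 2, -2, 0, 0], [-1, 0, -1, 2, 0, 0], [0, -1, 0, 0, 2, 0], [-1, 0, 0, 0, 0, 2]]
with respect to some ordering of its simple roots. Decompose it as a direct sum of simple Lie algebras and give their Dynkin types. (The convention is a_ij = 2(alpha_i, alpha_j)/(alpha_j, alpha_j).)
The diagram associated to this matrix has two connected components: the simple roots {alpha_1, alpha_3, alpha_4, alpha_6} form a chain of 4 nodes with a double edge at one end; the terminal node there is the unique long simple root (C_4), and {alpha_2, alpha_5} form two nodes joined by a triple edge (G_2). A semisimple Lie algebra decomposes uniquely as the direct sum of simple ideals, one per connected component of its Dynkin diagram, so g ≅ C_4 ⊕ G_2 (dimension 36 + 14 = 50).

C_4 ⊕ G_2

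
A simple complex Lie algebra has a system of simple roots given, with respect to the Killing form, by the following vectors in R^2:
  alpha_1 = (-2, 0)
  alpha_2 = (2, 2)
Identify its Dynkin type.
B_2

Compute the Cartan integers a_ij = 2(alpha_i, alpha_j)/(alpha_j, alpha_j); the resulting 2x2 Cartan matrix is
[[2, -1], [-2, 2]].
The roots have two lengths (squared-length ratio 2:1); the short ones are alpha_{1}. The associated Dynkin diagram is a chain of 2 nodes with a double edge at one end; the terminal node there is the unique short simple root (B_2), so the type is B_2 (the algebra so(5)).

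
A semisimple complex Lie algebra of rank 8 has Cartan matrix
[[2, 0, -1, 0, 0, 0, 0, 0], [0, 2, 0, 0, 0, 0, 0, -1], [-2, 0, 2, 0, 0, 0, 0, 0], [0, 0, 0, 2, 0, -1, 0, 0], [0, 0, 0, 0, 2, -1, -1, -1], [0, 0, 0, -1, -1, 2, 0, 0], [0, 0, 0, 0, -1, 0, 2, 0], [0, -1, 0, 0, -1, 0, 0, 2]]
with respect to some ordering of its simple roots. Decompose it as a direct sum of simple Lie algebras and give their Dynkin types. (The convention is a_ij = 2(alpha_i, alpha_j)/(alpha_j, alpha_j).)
The diagram associated to this matrix has two connected components: the simple roots {alpha_1, alpha_3} form a chain of 2 nodes with a double edge at one end; the terminal node there is the unique short simple root (B_2), and {alpha_2, alpha_4, alpha_5, alpha_6, alpha_7, alpha_8} form a chain of 5 nodes with one extra node attached to the third node from one end (E_6). A semisimple Lie algebra decomposes uniquely as the direct sum of simple ideals, one per connected component of its Dynkin diagram, so g ≅ B_2 ⊕ E_6 (dimension 10 + 78 = 88).

type B_2 ⊕ type E_6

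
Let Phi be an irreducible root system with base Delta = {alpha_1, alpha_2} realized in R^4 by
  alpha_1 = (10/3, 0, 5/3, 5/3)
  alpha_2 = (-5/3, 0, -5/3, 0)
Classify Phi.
G_2

Compute the Cartan integers a_ij = 2(alpha_i, alpha_j)/(alpha_j, alpha_j); the resulting 2x2 Cartan matrix is
[[2, -3], [-1, 2]].
The roots have two lengths (squared-length ratio 3:1); the short ones are alpha_{2}. The associated Dynkin diagram is two nodes joined by a triple edge (G_2), so the type is G_2.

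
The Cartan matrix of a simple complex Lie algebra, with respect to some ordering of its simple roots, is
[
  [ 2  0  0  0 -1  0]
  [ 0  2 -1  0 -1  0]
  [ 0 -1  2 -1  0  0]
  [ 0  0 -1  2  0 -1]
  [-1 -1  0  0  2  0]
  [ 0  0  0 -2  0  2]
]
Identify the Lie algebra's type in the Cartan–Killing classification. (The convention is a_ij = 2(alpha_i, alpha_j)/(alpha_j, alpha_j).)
The matrix has rank 6 with 2's on the diagonal. Reading the off-diagonal entries as Dynkin edges (a single edge where a_ij = a_ji = -1; a double or triple edge where a_ij * a_ji = 2 or 3), the diagram is a chain of 6 nodes with a double edge at one end; the terminal node there is the unique long simple root (C_6). One simple-root ordering that puts it in standard form is (alpha_1, alpha_5, alpha_2, alpha_3, alpha_4, alpha_6). So the algebra is type C_6, i.e. sp(12).

C_6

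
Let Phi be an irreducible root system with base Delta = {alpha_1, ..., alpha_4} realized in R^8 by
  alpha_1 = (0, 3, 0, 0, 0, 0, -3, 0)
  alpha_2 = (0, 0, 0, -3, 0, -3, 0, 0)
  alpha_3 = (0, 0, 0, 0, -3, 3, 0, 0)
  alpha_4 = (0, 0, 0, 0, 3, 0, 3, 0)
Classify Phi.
Compute the Cartan integers a_ij = 2(alpha_i, alpha_j)/(alpha_j, alpha_j); the resulting 4x4 Cartan matrix is
[[2, 0, 0, -1], [0, 2, -1, 0], [0, -1, 2, -1], [-1, 0, -1, 2]].
All simple roots have the same length, so the diagram is simply laced. The associated Dynkin diagram is a chain of 4 nodes with single edges (A_4), so the type is A_4 (the algebra sl(5)).

A_4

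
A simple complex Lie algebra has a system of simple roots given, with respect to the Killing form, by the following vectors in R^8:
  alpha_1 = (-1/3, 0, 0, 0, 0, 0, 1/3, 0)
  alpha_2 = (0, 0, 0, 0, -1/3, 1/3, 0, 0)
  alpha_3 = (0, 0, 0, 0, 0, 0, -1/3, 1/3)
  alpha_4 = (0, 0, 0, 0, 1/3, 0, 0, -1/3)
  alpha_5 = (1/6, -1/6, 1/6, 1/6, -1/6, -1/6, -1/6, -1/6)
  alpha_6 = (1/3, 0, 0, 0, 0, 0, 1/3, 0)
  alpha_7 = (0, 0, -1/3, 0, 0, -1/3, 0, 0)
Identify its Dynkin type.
type E_7

Compute the Cartan integers a_ij = 2(alpha_i, alpha_j)/(alpha_j, alpha_j); the resulting 7x7 Cartan matrix is
[[2, 0, -1, 0, -1, 0, 0], [0, 2, 0, -1, 0, 0, -1], [-1, 0, 2, -1, 0, -1, 0], [0, -1, -1, 2, 0, 0, 0], [-1, 0, 0, 0, 2, 0, 0], [0, 0, -1, 0, 0, 2, 0], [0, -1, 0, 0, 0, 0, 2]].
All simple roots have the same length, so the diagram is simply laced. The associated Dynkin diagram is a chain of 6 nodes with one extra node attached to the third node from one end (E_7), so the type is E_7.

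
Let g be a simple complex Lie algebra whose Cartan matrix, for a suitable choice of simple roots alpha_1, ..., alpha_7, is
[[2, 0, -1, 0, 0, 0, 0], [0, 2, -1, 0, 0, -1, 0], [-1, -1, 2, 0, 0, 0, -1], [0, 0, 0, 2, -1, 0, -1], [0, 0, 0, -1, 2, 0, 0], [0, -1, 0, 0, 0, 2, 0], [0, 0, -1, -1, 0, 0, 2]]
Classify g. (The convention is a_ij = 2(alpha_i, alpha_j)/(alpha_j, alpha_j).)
type E_7

The matrix has rank 7 with 2's on the diagonal. Reading the off-diagonal entries as Dynkin edges (a single edge where a_ij = a_ji = -1; a double or triple edge where a_ij * a_ji = 2 or 3), the diagram is a chain of 6 nodes with one extra node attached to the third node from one end (E_7). One simple-root ordering that puts it in standard form is (alpha_6, alpha_1, alpha_2, alpha_3, alpha_7, alpha_4, alpha_5). So the algebra is type E_7.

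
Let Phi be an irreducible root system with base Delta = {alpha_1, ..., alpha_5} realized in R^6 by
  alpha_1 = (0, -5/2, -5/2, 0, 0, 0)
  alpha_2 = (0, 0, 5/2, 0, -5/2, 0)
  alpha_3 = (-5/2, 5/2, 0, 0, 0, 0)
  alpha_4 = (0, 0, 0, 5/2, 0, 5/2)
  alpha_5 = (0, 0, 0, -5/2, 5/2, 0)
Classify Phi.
A_5

Compute the Cartan integers a_ij = 2(alpha_i, alpha_j)/(alpha_j, alpha_j); the resulting 5x5 Cartan matrix is
[[2, -1, -1, 0, 0], [-1, 2, 0, 0, -1], [-1, 0, 2, 0, 0], [0, 0, 0, 2, -1], [0, -1, 0, -1, 2]].
All simple roots have the same length, so the diagram is simply laced. The associated Dynkin diagram is a chain of 5 nodes with single edges (A_5), so the type is A_5 (the algebra sl(6)).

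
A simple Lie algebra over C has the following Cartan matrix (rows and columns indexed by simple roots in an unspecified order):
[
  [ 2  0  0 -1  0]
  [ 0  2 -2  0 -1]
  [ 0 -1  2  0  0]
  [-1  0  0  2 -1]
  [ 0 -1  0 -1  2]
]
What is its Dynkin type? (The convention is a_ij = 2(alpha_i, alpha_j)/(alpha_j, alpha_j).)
B_5

The matrix has rank 5 with 2's on the diagonal. Reading the off-diagonal entries as Dynkin edges (a single edge where a_ij = a_ji = -1; a double or triple edge where a_ij * a_ji = 2 or 3), the diagram is a chain of 5 nodes with a double edge at one end; the terminal node there is the unique short simple root (B_5). One simple-root ordering that puts it in standard form is (alpha_1, alpha_4, alpha_5, alpha_2, alpha_3). So the algebra is type B_5, i.e. so(11).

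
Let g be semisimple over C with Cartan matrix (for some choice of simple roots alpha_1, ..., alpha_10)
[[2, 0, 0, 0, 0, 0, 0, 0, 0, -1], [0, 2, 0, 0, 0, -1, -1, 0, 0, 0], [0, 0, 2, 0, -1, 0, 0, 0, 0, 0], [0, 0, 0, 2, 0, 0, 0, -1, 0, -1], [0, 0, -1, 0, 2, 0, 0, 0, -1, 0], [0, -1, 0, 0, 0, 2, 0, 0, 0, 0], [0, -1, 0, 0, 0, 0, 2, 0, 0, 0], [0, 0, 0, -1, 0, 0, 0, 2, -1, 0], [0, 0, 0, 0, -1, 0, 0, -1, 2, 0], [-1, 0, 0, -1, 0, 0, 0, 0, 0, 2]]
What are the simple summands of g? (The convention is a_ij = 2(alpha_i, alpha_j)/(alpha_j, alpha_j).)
type A_3 + type A_7

The diagram associated to this matrix has two connected components: the simple roots {alpha_2, alpha_6, alpha_7} form a chain of 3 nodes with single edges (A_3), and {alpha_1, alpha_3, alpha_4, alpha_5, alpha_8, alpha_9, alpha_10} form a chain of 7 nodes with single edges (A_7). A semisimple Lie algebra decomposes uniquely as the direct sum of simple ideals, one per connected component of its Dynkin diagram, so g ≅ A_3 ⊕ A_7 (dimension 15 + 63 = 78).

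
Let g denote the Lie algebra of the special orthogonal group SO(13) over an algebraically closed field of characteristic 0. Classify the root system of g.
type B_6

This is so(13) with 13 odd, which has dimension 13(13-1)/2 = 78 and rank (13-1)/2 = 6. In the classification of classical Lie algebras, the orthogonal algebra so(2n+1) in an odd number of variables has type B_n; here n = 6, so the Dynkin diagram is a chain of 6 nodes with a double edge at one end; the terminal node there is the unique short simple root (B_6). Hence the type is B_6.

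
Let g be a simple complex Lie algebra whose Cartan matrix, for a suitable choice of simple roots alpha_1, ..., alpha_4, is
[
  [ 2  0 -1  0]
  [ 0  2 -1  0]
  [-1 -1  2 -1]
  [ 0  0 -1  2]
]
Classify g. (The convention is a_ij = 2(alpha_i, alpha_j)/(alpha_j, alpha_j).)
D4

The matrix has rank 4 with 2's on the diagonal. Reading the off-diagonal entries as Dynkin edges (a single edge where a_ij = a_ji = -1; a double or triple edge where a_ij * a_ji = 2 or 3), the diagram is a chain of 2 nodes with a fork of two nodes at one end (D_4). One simple-root ordering that puts it in standard form is (alpha_2, alpha_3, alpha_4, alpha_1). So the algebra is type D_4, i.e. so(8).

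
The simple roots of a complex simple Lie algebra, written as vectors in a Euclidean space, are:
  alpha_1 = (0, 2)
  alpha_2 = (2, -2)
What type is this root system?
Compute the Cartan integers a_ij = 2(alpha_i, alpha_j)/(alpha_j, alpha_j); the resulting 2x2 Cartan matrix is
[[2, -1], [-2, 2]].
The roots have two lengths (squared-length ratio 2:1); the short ones are alpha_{1}. The associated Dynkin diagram is a chain of 2 nodes with a double edge at one end; the terminal node there is the unique short simple root (B_2), so the type is B_2 (the algebra so(5)).

B_2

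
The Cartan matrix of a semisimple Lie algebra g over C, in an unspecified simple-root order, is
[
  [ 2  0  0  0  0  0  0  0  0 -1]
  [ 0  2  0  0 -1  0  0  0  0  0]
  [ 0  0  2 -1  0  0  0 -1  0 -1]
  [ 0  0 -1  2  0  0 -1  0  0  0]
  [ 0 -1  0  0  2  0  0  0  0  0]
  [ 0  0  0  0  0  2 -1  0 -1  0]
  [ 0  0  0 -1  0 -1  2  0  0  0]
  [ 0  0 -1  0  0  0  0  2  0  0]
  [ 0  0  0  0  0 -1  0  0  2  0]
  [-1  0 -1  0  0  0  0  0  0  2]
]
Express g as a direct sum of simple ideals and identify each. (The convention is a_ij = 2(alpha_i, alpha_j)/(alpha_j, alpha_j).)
The diagram associated to this matrix has two connected components: the simple roots {alpha_2, alpha_5} form a chain of 2 nodes with single edges (A_2), and {alpha_1, alpha_3, alpha_4, alpha_6, alpha_7, alpha_8, alpha_9, alpha_10} form a chain of 7 nodes with one extra node attached to the third node from one end (E_8). A semisimple Lie algebra decomposes uniquely as the direct sum of simple ideals, one per connected component of its Dynkin diagram, so g ≅ A_2 ⊕ E_8 (dimension 8 + 248 = 256).

type A_2 ⊕ type E_8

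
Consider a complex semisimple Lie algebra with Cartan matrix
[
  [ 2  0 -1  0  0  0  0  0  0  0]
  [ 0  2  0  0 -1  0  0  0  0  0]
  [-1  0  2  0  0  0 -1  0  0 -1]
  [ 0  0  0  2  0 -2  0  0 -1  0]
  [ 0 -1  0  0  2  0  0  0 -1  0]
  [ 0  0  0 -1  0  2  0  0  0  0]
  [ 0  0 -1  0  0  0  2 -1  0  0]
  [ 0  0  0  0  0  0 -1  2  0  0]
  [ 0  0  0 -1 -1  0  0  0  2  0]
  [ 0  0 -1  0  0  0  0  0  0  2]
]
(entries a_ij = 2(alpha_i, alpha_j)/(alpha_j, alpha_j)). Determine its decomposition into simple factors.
The diagram associated to this matrix has two connected components: the simple roots {alpha_2, alpha_4, alpha_5, alpha_6, alpha_9} form a chain of 5 nodes with a double edge at one end; the terminal node there is the unique short simple root (B_5), and {alpha_1, alpha_3, alpha_7, alpha_8, alpha_10} form a chain of 3 nodes with a fork of two nodes at one end (D_5). A semisimple Lie algebra decomposes uniquely as the direct sum of simple ideals, one per connected component of its Dynkin diagram, so g ≅ B_5 ⊕ D_5 (dimension 55 + 45 = 100).

B_5 ⊕ D_5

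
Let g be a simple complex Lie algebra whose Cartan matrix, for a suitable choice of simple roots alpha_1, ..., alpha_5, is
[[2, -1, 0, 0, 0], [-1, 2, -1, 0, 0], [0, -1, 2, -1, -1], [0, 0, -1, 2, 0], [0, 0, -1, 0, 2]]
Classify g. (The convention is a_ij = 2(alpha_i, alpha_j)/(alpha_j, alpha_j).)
D_5 (so(10))

The matrix has rank 5 with 2's on the diagonal. Reading the off-diagonal entries as Dynkin edges (a single edge where a_ij = a_ji = -1; a double or triple edge where a_ij * a_ji = 2 or 3), the diagram is a chain of 3 nodes with a fork of two nodes at one end (D_5). One simple-root ordering that puts it in standard form is (alpha_1, alpha_2, alpha_3, alpha_4, alpha_5). So the algebra is type D_5, i.e. so(10).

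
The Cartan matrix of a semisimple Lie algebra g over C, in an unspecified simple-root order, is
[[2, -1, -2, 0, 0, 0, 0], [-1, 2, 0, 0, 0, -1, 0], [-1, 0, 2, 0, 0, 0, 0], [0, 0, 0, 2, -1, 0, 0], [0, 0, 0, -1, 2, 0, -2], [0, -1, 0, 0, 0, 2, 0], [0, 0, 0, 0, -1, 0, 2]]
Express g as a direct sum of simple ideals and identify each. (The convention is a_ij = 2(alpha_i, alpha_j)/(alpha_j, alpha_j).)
The diagram associated to this matrix has two connected components: the simple roots {alpha_4, alpha_5, alpha_7} form a chain of 3 nodes with a double edge at one end; the terminal node there is the unique short simple root (B_3), and {alpha_1, alpha_2, alpha_3, alpha_6} form a chain of 4 nodes with a double edge at one end; the terminal node there is the unique short simple root (B_4). A semisimple Lie algebra decomposes uniquely as the direct sum of simple ideals, one per connected component of its Dynkin diagram, so g ≅ B_3 ⊕ B_4 (dimension 21 + 36 = 57).

B_3 (so(7)) + B_4 (so(9))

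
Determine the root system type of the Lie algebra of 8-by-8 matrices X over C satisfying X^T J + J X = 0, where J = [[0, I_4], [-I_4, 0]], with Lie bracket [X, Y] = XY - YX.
type C_4

This is sp(8), which has dimension 8(8+1)/2 = 36 and rank 8/2 = 4. In the classification of classical Lie algebras, the symplectic algebra sp(2n) has type C_n; here n = 4, so the Dynkin diagram is a chain of 4 nodes with a double edge at one end; the terminal node there is the unique long simple root (C_4). Hence the type is C_4.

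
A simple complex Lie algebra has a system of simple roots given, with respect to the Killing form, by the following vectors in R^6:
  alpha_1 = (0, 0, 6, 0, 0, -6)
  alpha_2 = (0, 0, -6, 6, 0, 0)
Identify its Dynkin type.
A2

Compute the Cartan integers a_ij = 2(alpha_i, alpha_j)/(alpha_j, alpha_j); the resulting 2x2 Cartan matrix is
[[2, -1], [-1, 2]].
All simple roots have the same length, so the diagram is simply laced. The associated Dynkin diagram is a chain of 2 nodes with single edges (A_2), so the type is A_2 (the algebra sl(3)).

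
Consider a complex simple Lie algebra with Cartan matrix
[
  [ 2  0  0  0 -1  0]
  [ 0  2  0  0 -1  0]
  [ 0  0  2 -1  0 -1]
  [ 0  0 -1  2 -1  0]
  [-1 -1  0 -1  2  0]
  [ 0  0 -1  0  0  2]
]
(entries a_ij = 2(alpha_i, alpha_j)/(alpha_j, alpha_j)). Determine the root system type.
The matrix has rank 6 with 2's on the diagonal. Reading the off-diagonal entries as Dynkin edges (a single edge where a_ij = a_ji = -1; a double or triple edge where a_ij * a_ji = 2 or 3), the diagram is a chain of 4 nodes with a fork of two nodes at one end (D_6). One simple-root ordering that puts it in standard form is (alpha_6, alpha_3, alpha_4, alpha_5, alpha_1, alpha_2). So the algebra is type D_6, i.e. so(12).

D_6 (so(12))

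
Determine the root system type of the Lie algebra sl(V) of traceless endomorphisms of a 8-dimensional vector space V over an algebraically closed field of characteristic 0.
This is sl(8), which has dimension 8^2 - 1 = 63 and rank 8 - 1 = 7 (a Cartan subalgebra is the diagonal traceless matrices). In the classification of classical Lie algebras, the special linear algebra sl(n+1) has type A_n; here n = 7, so the Dynkin diagram is a chain of 7 nodes with single edges (A_7). Hence the type is A_7.

A_7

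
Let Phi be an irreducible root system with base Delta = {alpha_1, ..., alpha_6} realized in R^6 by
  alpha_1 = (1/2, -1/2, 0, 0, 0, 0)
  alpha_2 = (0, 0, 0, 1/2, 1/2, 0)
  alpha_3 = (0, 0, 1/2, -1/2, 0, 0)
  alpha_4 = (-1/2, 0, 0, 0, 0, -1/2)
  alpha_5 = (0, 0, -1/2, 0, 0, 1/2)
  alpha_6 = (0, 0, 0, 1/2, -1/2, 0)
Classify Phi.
D6

Compute the Cartan integers a_ij = 2(alpha_i, alpha_j)/(alpha_j, alpha_j); the resulting 6x6 Cartan matrix is
[[2, 0, 0, -1, 0, 0], [0, 2, -1, 0, 0, 0], [0, -1, 2, 0, -1, -1], [-1, 0, 0, 2, -1, 0], [0, 0, -1, -1, 2, 0], [0, 0, -1, 0, 0, 2]].
All simple roots have the same length, so the diagram is simply laced. The associated Dynkin diagram is a chain of 4 nodes with a fork of two nodes at one end (D_6), so the type is D_6 (the algebra so(12)).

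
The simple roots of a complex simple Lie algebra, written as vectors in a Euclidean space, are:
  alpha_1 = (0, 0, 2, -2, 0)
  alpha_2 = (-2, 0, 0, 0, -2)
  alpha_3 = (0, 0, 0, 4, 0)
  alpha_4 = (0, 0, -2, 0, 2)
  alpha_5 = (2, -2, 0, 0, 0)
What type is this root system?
type C_5

Compute the Cartan integers a_ij = 2(alpha_i, alpha_j)/(alpha_j, alpha_j); the resulting 5x5 Cartan matrix is
[[2, 0, -1, -1, 0], [0, 2, 0, -1, -1], [-2, 0, 2, 0, 0], [-1, -1, 0, 2, 0], [0, -1, 0, 0, 2]].
The roots have two lengths (squared-length ratio 2:1); the short ones are alpha_{1,2,4,5}. The associated Dynkin diagram is a chain of 5 nodes with a double edge at one end; the terminal node there is the unique long simple root (C_5), so the type is C_5 (the algebra sp(10)).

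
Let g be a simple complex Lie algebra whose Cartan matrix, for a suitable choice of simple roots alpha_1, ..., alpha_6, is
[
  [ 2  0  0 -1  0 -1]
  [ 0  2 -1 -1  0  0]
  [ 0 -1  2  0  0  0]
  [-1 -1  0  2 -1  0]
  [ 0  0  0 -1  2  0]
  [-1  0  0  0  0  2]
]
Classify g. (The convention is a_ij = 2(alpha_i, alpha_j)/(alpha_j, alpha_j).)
The matrix has rank 6 with 2's on the diagonal. Reading the off-diagonal entries as Dynkin edges (a single edge where a_ij = a_ji = -1; a double or triple edge where a_ij * a_ji = 2 or 3), the diagram is a chain of 5 nodes with one extra node attached to the third node from one end (E_6). One simple-root ordering that puts it in standard form is (alpha_6, alpha_5, alpha_1, alpha_4, alpha_2, alpha_3). So the algebra is type E_6.

E_6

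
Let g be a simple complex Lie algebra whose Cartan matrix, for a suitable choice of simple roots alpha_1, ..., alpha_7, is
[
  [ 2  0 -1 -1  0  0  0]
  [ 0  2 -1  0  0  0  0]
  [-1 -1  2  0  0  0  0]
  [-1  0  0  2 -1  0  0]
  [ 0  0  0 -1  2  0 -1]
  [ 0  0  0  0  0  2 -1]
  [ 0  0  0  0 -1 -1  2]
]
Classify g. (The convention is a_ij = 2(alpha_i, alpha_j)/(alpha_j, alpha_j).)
A7

The matrix has rank 7 with 2's on the diagonal. Reading the off-diagonal entries as Dynkin edges (a single edge where a_ij = a_ji = -1; a double or triple edge where a_ij * a_ji = 2 or 3), the diagram is a chain of 7 nodes with single edges (A_7). One simple-root ordering that puts it in standard form is (alpha_2, alpha_3, alpha_1, alpha_4, alpha_5, alpha_7, alpha_6). So the algebra is type A_7, i.e. sl(8).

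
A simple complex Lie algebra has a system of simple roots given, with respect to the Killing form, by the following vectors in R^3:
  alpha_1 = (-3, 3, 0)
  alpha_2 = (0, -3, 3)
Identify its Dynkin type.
Compute the Cartan integers a_ij = 2(alpha_i, alpha_j)/(alpha_j, alpha_j); the resulting 2x2 Cartan matrix is
[[2, -1], [-1, 2]].
All simple roots have the same length, so the diagram is simply laced. The associated Dynkin diagram is a chain of 2 nodes with single edges (A_2), so the type is A_2 (the algebra sl(3)).

A_2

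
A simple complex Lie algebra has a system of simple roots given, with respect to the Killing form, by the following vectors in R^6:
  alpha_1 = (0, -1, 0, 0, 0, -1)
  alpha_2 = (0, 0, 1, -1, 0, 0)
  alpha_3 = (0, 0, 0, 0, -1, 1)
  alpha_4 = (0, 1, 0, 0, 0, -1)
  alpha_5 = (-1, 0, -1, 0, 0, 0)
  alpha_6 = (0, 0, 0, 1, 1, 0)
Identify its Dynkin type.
D_6

Compute the Cartan integers a_ij = 2(alpha_i, alpha_j)/(alpha_j, alpha_j); the resulting 6x6 Cartan matrix is
[[2, 0, -1, 0, 0, 0], [0, 2, 0, 0, -1, -1], [-1, 0, 2, -1, 0, -1], [0, 0, -1, 2, 0, 0], [0, -1, 0, 0, 2, 0], [0, -1, -1, 0, 0, 2]].
All simple roots have the same length, so the diagram is simply laced. The associated Dynkin diagram is a chain of 4 nodes with a fork of two nodes at one end (D_6), so the type is D_6 (the algebra so(12)).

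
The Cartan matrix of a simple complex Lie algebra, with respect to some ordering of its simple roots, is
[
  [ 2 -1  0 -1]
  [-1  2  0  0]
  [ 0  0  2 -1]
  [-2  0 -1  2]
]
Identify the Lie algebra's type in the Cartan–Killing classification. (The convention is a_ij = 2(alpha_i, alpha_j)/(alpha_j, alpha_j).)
F_4

The matrix has rank 4 with 2's on the diagonal. Reading the off-diagonal entries as Dynkin edges (a single edge where a_ij = a_ji = -1; a double or triple edge where a_ij * a_ji = 2 or 3), the diagram is a chain of 4 nodes with a double edge between the middle two (F_4). One simple-root ordering that puts it in standard form is (alpha_3, alpha_4, alpha_1, alpha_2). So the algebra is type F_4.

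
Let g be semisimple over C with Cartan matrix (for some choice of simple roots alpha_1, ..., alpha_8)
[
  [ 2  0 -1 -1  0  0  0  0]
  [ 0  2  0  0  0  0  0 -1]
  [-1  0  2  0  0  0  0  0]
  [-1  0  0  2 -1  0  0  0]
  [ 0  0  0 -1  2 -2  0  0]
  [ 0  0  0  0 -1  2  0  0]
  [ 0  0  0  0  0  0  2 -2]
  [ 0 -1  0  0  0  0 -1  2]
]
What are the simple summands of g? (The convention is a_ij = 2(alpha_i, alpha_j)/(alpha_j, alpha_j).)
The diagram associated to this matrix has two connected components: the simple roots {alpha_1, alpha_3, alpha_4, alpha_5, alpha_6} form a chain of 5 nodes with a double edge at one end; the terminal node there is the unique short simple root (B_5), and {alpha_2, alpha_7, alpha_8} form a chain of 3 nodes with a double edge at one end; the terminal node there is the unique long simple root (C_3). A semisimple Lie algebra decomposes uniquely as the direct sum of simple ideals, one per connected component of its Dynkin diagram, so g ≅ B_5 ⊕ C_3 (dimension 55 + 21 = 76).

B_5 ⊕ C_3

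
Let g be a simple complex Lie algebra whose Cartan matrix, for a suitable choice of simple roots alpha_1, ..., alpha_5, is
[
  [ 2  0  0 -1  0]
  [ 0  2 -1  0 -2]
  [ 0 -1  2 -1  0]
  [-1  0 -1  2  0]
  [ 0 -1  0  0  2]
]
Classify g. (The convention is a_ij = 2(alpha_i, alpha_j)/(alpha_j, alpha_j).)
The matrix has rank 5 with 2's on the diagonal. Reading the off-diagonal entries as Dynkin edges (a single edge where a_ij = a_ji = -1; a double or triple edge where a_ij * a_ji = 2 or 3), the diagram is a chain of 5 nodes with a double edge at one end; the terminal node there is the unique short simple root (B_5). One simple-root ordering that puts it in standard form is (alpha_1, alpha_4, alpha_3, alpha_2, alpha_5). So the algebra is type B_5, i.e. so(11).

B5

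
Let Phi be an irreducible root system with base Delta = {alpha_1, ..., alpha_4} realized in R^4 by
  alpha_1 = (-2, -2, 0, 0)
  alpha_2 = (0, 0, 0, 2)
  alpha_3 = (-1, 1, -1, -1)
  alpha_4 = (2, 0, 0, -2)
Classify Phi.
F4

Compute the Cartan integers a_ij = 2(alpha_i, alpha_j)/(alpha_j, alpha_j); the resulting 4x4 Cartan matrix is
[[2, 0, 0, -1], [0, 2, -1, -1], [0, -1, 2, 0], [-1, -2, 0, 2]].
The roots have two lengths (squared-length ratio 2:1); the short ones are alpha_{2,3}. The associated Dynkin diagram is a chain of 4 nodes with a double edge between the middle two (F_4), so the type is F_4.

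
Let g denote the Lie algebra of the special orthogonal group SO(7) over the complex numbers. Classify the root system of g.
B_3 (so(7))

This is so(7) with 7 odd, which has dimension 7(7-1)/2 = 21 and rank (7-1)/2 = 3. In the classification of classical Lie algebras, the orthogonal algebra so(2n+1) in an odd number of variables has type B_n; here n = 3, so the Dynkin diagram is a chain of 3 nodes with a double edge at one end; the terminal node there is the unique short simple root (B_3). Hence the type is B_3.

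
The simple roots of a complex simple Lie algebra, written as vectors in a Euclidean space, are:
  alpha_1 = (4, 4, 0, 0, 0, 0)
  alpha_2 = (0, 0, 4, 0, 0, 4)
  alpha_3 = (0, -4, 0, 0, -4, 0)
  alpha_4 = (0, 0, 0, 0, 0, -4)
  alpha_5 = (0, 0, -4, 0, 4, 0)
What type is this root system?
Compute the Cartan integers a_ij = 2(alpha_i, alpha_j)/(alpha_j, alpha_j); the resulting 5x5 Cartan matrix is
[[2, 0, -1, 0, 0], [0, 2, 0, -2, -1], [-1, 0, 2, 0, -1], [0, -1, 0, 2, 0], [0, -1, -1, 0, 2]].
The roots have two lengths (squared-length ratio 2:1); the short ones are alpha_{4}. The associated Dynkin diagram is a chain of 5 nodes with a double edge at one end; the terminal node there is the unique short simple root (B_5), so the type is B_5 (the algebra so(11)).

type B_5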